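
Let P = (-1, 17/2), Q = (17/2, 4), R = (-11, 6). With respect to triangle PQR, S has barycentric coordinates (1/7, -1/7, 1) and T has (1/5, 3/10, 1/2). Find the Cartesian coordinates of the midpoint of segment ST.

(-2171/280, 439/70)

Barycentric coordinates of the midpoint are the average: (6/35, 11/140, 3/4).
Converting: (6/35)·P + (11/140)·Q + (3/4)·R = (-2171/280, 439/70).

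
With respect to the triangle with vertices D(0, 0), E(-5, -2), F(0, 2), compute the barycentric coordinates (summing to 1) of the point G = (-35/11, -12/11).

(3/11, 7/11, 1/11)

Signed area of the reference triangle: [DEF] = ½·(0·(-2−2) + (-5)·(2−0) + 0·(0−(-2))) = ½·(0 − 10 + 0) = -5.
[GEF] = ½·((-35/11)·(-2−2) + (-5)·(2−(-12/11)) + 0·(-12/11−(-2))) = ½·(140/11 − 170/11 + 0) = -15/11, so the D-coordinate is (-15/11)/(-5) = 3/11.
[DGF] = ½·(0·(-12/11−2) + (-35/11)·(2−0) + 0·(0−(-12/11))) = ½·(0 − 70/11 + 0) = -35/11, so the E-coordinate is 7/11.
[DEG] = ½·(0·(-2−(-12/11)) + (-5)·(-12/11−0) + (-35/11)·(0−(-2))) = ½·(0 + 60/11 − 70/11) = -5/11, so the F-coordinate is 1/11.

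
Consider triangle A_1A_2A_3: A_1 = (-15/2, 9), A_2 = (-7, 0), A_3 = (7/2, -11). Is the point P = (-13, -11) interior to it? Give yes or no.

no

Barycentric coordinates of P: (-363/178, 330/89, -119/178).
The three coordinates are negative, positive, negative; a point is interior exactly when all three are positive.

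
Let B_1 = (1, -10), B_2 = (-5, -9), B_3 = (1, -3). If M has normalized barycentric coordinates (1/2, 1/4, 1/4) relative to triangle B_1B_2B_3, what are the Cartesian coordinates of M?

(-1/2, -8)

M = (1/2)·B_1 + (1/4)·B_2 + (1/4)·B_3.
x-coordinate: (1/2)·1 + (1/4)·(-5) + (1/4)·1 = -1/2.
y-coordinate: (1/2)·(-10) + (1/4)·(-9) + (1/4)·(-3) = -8.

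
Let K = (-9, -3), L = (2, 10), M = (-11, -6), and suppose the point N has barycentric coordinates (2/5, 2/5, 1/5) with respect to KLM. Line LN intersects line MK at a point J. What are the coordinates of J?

Line LN meets MK where the L-coordinate vanishes; zeroing N's L-weight and renormalizing leaves M, K-weights 1/5 : 2/5 → (1/3, 2/3).
So J = (1/3)·M + (2/3)·K = (-29/3, -4).

(-29/3, -4)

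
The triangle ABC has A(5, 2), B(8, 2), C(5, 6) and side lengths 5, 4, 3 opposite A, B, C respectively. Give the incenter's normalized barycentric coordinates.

The incenter has barycentric coordinates proportional to the opposite side lengths: (5 : 4 : 3).
Normalizing by 5+4+3 = 12 gives (5/12, 1/3, 1/4).

(5/12, 1/3, 1/4)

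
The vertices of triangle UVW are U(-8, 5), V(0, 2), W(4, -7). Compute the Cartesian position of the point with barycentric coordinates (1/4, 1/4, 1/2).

(0, -7/4)

P = (1/4)·U + (1/4)·V + (1/2)·W.
x-coordinate: (1/4)·(-8) + (1/4)·0 + (1/2)·4 = 0.
y-coordinate: (1/4)·5 + (1/4)·2 + (1/2)·(-7) = -7/4.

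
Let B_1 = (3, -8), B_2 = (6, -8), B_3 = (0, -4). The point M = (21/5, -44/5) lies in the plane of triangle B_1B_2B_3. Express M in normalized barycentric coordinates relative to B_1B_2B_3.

(1, 1/5, -1/5)

Signed area of the reference triangle: [B_1B_2B_3] = ½·(3·(-8−(-4)) + 6·(-4−(-8)) + 0·(-8−(-8))) = ½·(-12 + 24 + 0) = 6.
[MB_2B_3] = ½·((21/5)·(-8−(-4)) + 6·(-4−(-44/5)) + 0·(-44/5−(-8))) = ½·(-84/5 + 144/5 + 0) = 6, so the B_1-coordinate is 6/6 = 1.
[B_1MB_3] = ½·(3·(-44/5−(-4)) + (21/5)·(-4−(-8)) + 0·(-8−(-44/5))) = ½·(-72/5 + 84/5 + 0) = 6/5, so the B_2-coordinate is 1/5.
[B_1B_2M] = ½·(3·(-8−(-44/5)) + 6·(-44/5−(-8)) + (21/5)·(-8−(-8))) = ½·(12/5 − 24/5 + 0) = -6/5, so the B_3-coordinate is -1/5.
Check: 1 + 1/5 − 1/5 = 1.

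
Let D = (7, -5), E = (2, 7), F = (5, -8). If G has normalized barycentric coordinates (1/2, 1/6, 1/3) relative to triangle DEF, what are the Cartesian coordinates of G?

G = (1/2)·D + (1/6)·E + (1/3)·F.
x-coordinate: (1/2)·7 + (1/6)·2 + (1/3)·5 = 11/2.
y-coordinate: (1/2)·(-5) + (1/6)·7 + (1/3)·(-8) = -4.

(11/2, -4)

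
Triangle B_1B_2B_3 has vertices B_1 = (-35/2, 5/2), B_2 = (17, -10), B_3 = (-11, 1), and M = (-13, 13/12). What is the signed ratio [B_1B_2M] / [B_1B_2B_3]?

[B_1B_2B_3] = ½·((-35/2)·(-10−1) + 17·(1−(5/2)) + (-11)·(5/2−(-10))) = ½·(385/2 − 51/2 − 275/2) = 59/4.
[B_1B_2M] = ½·((-35/2)·(-10−(13/12)) + 17·(13/12−(5/2)) + (-13)·(5/2−(-10))) = ½·(4655/24 − 289/12 − 325/2) = 59/16, so the ratio is (59/16)/(59/4) = 1/4.

1/4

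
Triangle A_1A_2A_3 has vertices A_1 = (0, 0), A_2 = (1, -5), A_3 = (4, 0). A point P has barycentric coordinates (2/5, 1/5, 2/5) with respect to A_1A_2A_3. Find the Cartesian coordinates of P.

(9/5, -1)

P = (2/5)·A_1 + (1/5)·A_2 + (2/5)·A_3.
x-coordinate: (2/5)·0 + (1/5)·1 + (2/5)·4 = 9/5.
y-coordinate: (2/5)·0 + (1/5)·(-5) + (2/5)·0 = -1.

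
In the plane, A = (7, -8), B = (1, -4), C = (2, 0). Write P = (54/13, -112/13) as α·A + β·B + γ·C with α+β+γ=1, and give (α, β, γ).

(8/13, 12/13, -7/13)

Signed area of the reference triangle: [ABC] = ½·(7·(-4−0) + 1·(0−(-8)) + 2·(-8−(-4))) = ½·(-28 + 8 − 8) = -14.
[PBC] = ½·((54/13)·(-4−0) + 1·(0−(-112/13)) + 2·(-112/13−(-4))) = ½·(-216/13 + 112/13 − 120/13) = -112/13, so the A-coordinate is (-112/13)/(-14) = 8/13.
[APC] = ½·(7·(-112/13−0) + (54/13)·(0−(-8)) + 2·(-8−(-112/13))) = ½·(-784/13 + 432/13 + 16/13) = -168/13, so the B-coordinate is 12/13.
[ABP] = ½·(7·(-4−(-112/13)) + 1·(-112/13−(-8)) + (54/13)·(-8−(-4))) = ½·(420/13 − 8/13 − 216/13) = 98/13, so the C-coordinate is -7/13.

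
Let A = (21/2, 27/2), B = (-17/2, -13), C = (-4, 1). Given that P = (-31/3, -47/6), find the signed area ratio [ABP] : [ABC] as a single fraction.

[ABC] = ½·((21/2)·(-13−1) + (-17/2)·(1−(27/2)) + (-4)·(27/2−(-13))) = ½·(-147 + 425/4 − 106) = -587/8.
[ABP] = ½·((21/2)·(-13−(-47/6)) + (-17/2)·(-47/6−(27/2)) + (-31/3)·(27/2−(-13))) = ½·(-217/4 + 544/3 − 1643/6) = -587/8, so the ratio is (-587/8)/(-587/8) = 1.

1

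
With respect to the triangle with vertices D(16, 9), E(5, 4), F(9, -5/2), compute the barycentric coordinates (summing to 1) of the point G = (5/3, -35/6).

Signed area of the reference triangle: [DEF] = ½·(16·(4−(-5/2)) + 5·(-5/2−9) + 9·(9−4)) = ½·(104 − 115/2 + 45) = 183/4.
[GEF] = ½·((5/3)·(4−(-5/2)) + 5·(-5/2−(-35/6)) + 9·(-35/6−4)) = ½·(65/6 + 50/3 − 177/2) = -61/2, so the D-coordinate is (-61/2)/(183/4) = -2/3.
[DGF] = ½·(16·(-35/6−(-5/2)) + (5/3)·(-5/2−9) + 9·(9−(-35/6))) = ½·(-160/3 − 115/6 + 267/2) = 61/2, so the E-coordinate is 2/3.
[DEG] = ½·(16·(4−(-35/6)) + 5·(-35/6−9) + (5/3)·(9−4)) = ½·(472/3 − 445/6 + 25/3) = 183/4, so the F-coordinate is 1.
Check: -2/3 + 2/3 + 1 = 1.

(-2/3, 2/3, 1)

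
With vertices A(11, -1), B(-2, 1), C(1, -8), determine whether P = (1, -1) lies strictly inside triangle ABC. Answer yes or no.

yes

Barycentric coordinates of P: (7/37, 70/111, 20/111).
The three coordinates are positive, positive, positive; a point is interior exactly when all three are positive.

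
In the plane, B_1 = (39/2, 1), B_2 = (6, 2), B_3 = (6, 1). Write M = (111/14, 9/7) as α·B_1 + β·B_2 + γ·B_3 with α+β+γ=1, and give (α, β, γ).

(1/7, 2/7, 4/7)

Signed area of the reference triangle: [B_1B_2B_3] = ½·((39/2)·(2−1) + 6·(1−1) + 6·(1−2)) = ½·(39/2 + 0 − 6) = 27/4.
[MB_2B_3] = ½·((111/14)·(2−1) + 6·(1−(9/7)) + 6·(9/7−2)) = ½·(111/14 − 12/7 − 30/7) = 27/28, so the B_1-coordinate is (27/28)/(27/4) = 1/7.
[B_1MB_3] = ½·((39/2)·(9/7−1) + (111/14)·(1−1) + 6·(1−(9/7))) = ½·(39/7 + 0 − 12/7) = 27/14, so the B_2-coordinate is 2/7.
[B_1B_2M] = ½·((39/2)·(2−(9/7)) + 6·(9/7−1) + (111/14)·(1−2)) = ½·(195/14 + 12/7 − 111/14) = 27/7, so the B_3-coordinate is 4/7.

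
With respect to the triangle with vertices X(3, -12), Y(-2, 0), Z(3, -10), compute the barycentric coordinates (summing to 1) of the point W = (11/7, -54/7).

Signed area of the reference triangle: [XYZ] = ½·(3·(0−(-10)) + (-2)·(-10−(-12)) + 3·(-12−0)) = ½·(30 − 4 − 36) = -5.
[WYZ] = ½·((11/7)·(0−(-10)) + (-2)·(-10−(-54/7)) + 3·(-54/7−0)) = ½·(110/7 + 32/7 − 162/7) = -10/7, so the X-coordinate is (-10/7)/(-5) = 2/7.
[XWZ] = ½·(3·(-54/7−(-10)) + (11/7)·(-10−(-12)) + 3·(-12−(-54/7))) = ½·(48/7 + 22/7 − 90/7) = -10/7, so the Y-coordinate is 2/7.
[XYW] = ½·(3·(0−(-54/7)) + (-2)·(-54/7−(-12)) + (11/7)·(-12−0)) = ½·(162/7 − 60/7 − 132/7) = -15/7, so the Z-coordinate is 3/7.

(2/7, 2/7, 3/7)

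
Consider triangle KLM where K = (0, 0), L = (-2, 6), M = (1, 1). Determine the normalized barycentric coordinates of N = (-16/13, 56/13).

Signed area of the reference triangle: [KLM] = ½·(0·(6−1) + (-2)·(1−0) + 1·(0−6)) = ½·(0 − 2 − 6) = -4.
[NLM] = ½·((-16/13)·(6−1) + (-2)·(1−(56/13)) + 1·(56/13−6)) = ½·(-80/13 + 86/13 − 22/13) = -8/13, so the K-coordinate is (-8/13)/(-4) = 2/13.
[KNM] = ½·(0·(56/13−1) + (-16/13)·(1−0) + 1·(0−(56/13))) = ½·(0 − 16/13 − 56/13) = -36/13, so the L-coordinate is 9/13.
[KLN] = ½·(0·(6−(56/13)) + (-2)·(56/13−0) + (-16/13)·(0−6)) = ½·(0 − 112/13 + 96/13) = -8/13, so the M-coordinate is 2/13.
Check: 2/13 + 9/13 + 2/13 = 1.

(2/13, 9/13, 2/13)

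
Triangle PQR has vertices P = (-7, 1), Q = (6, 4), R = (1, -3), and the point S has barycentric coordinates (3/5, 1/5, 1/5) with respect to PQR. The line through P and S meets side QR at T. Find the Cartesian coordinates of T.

Line PS meets QR where the P-coordinate vanishes; zeroing S's P-weight and renormalizing leaves Q, R-weights 1/5 : 1/5 → (1/2, 1/2).
So T = (1/2)·Q + (1/2)·R = (7/2, 1/2).

(7/2, 1/2)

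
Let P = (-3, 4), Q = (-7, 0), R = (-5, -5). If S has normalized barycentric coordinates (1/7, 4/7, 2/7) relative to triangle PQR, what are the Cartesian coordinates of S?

S = (1/7)·P + (4/7)·Q + (2/7)·R.
x-coordinate: (1/7)·(-3) + (4/7)·(-7) + (2/7)·(-5) = -41/7.
y-coordinate: (1/7)·4 + (4/7)·0 + (2/7)·(-5) = -6/7.

(-41/7, -6/7)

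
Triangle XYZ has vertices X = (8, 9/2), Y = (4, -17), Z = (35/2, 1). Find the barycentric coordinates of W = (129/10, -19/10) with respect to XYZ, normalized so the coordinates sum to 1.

Signed area of the reference triangle: [XYZ] = ½·(8·(-17−1) + 4·(1−(9/2)) + (35/2)·(9/2−(-17))) = ½·(-144 − 14 + 1505/4) = 873/8.
[WYZ] = ½·((129/10)·(-17−1) + 4·(1−(-19/10)) + (35/2)·(-19/10−(-17))) = ½·(-1161/5 + 58/5 + 1057/4) = 873/40, so the X-coordinate is (873/40)/(873/8) = 1/5.
[XWZ] = ½·(8·(-19/10−1) + (129/10)·(1−(9/2)) + (35/2)·(9/2−(-19/10))) = ½·(-116/5 − 903/20 + 112) = 873/40, so the Y-coordinate is 1/5.
[XYW] = ½·(8·(-17−(-19/10)) + 4·(-19/10−(9/2)) + (129/10)·(9/2−(-17))) = ½·(-604/5 − 128/5 + 5547/20) = 2619/40, so the Z-coordinate is 3/5.

(1/5, 1/5, 3/5)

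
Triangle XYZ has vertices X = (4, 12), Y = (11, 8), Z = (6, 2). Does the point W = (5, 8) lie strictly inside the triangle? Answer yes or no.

yes

Barycentric coordinates of W: (18/31, 1/31, 12/31).
The three coordinates are positive, positive, positive; a point is interior exactly when all three are positive.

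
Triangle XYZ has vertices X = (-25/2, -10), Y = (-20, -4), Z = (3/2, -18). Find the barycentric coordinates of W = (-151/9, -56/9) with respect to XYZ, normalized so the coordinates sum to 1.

(1/9, 7/9, 1/9)

Signed area of the reference triangle: [XYZ] = ½·((-25/2)·(-4−(-18)) + (-20)·(-18−(-10)) + (3/2)·(-10−(-4))) = ½·(-175 + 160 − 9) = -12.
[WYZ] = ½·((-151/9)·(-4−(-18)) + (-20)·(-18−(-56/9)) + (3/2)·(-56/9−(-4))) = ½·(-2114/9 + 2120/9 − 10/3) = -4/3, so the X-coordinate is (-4/3)/(-12) = 1/9.
[XWZ] = ½·((-25/2)·(-56/9−(-18)) + (-151/9)·(-18−(-10)) + (3/2)·(-10−(-56/9))) = ½·(-1325/9 + 1208/9 − 17/3) = -28/3, so the Y-coordinate is 7/9.
[XYW] = ½·((-25/2)·(-4−(-56/9)) + (-20)·(-56/9−(-10)) + (-151/9)·(-10−(-4))) = ½·(-250/9 − 680/9 + 302/3) = -4/3, so the Z-coordinate is 1/9.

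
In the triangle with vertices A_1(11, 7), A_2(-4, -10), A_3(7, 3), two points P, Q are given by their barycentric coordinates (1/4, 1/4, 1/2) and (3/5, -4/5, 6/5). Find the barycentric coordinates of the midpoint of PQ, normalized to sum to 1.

Since both coordinate triples sum to 1, the midpoint's barycentrics are the componentwise average.
(1/4+3/5)/2 = 17/40; similarly -11/40 and 17/20.

(17/40, -11/40, 17/20)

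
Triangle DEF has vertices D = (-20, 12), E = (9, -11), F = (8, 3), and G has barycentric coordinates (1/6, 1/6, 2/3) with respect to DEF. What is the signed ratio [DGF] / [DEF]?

The signed ratio [DGF]/[DEF] equals the barycentric coordinate of G at vertex E, which is 1/6.

1/6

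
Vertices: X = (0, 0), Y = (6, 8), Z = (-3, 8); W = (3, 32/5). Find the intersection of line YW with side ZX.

(-3/2, 4)

Barycentric coordinates of W with respect to XYZ: (1/5, 3/5, 1/5).
On side ZX the Y-coordinate is zero; dropping W's Y-weight 3/5 and renormalizing the remaining 1/5 : 1/5 gives weights 1/2, 1/2 on Z, X.
V = (1/2)·(-3, 8) + (1/2)·(0, 0) = (-3/2, 4).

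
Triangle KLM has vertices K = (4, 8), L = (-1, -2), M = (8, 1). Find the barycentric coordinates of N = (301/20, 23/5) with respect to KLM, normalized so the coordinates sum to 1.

Signed area of the reference triangle: [KLM] = ½·(4·(-2−1) + (-1)·(1−8) + 8·(8−(-2))) = ½·(-12 + 7 + 80) = 75/2.
[NLM] = ½·((301/20)·(-2−1) + (-1)·(1−(23/5)) + 8·(23/5−(-2))) = ½·(-903/20 + 18/5 + 264/5) = 45/8, so the K-coordinate is (45/8)/(75/2) = 3/20.
[KNM] = ½·(4·(23/5−1) + (301/20)·(1−8) + 8·(8−(23/5))) = ½·(72/5 − 2107/20 + 136/5) = -255/8, so the L-coordinate is -17/20.
[KLN] = ½·(4·(-2−(23/5)) + (-1)·(23/5−8) + (301/20)·(8−(-2))) = ½·(-132/5 + 17/5 + 301/2) = 255/4, so the M-coordinate is 17/10.

(3/20, -17/20, 17/10)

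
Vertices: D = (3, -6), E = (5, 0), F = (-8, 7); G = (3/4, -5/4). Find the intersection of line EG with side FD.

Barycentric coordinates of G with respect to DEF: (1/2, 1/4, 1/4).
On side FD the E-coordinate is zero; dropping G's E-weight 1/4 and renormalizing the remaining 1/4 : 1/2 gives weights 1/3, 2/3 on F, D.
H = (1/3)·(-8, 7) + (2/3)·(3, -6) = (-2/3, -5/3).

(-2/3, -5/3)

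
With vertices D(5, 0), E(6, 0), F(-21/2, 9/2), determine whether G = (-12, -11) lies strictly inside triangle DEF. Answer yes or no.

no

Barycentric coordinates of G: (175/3, -494/9, -22/9).
The three coordinates are positive, negative, negative; a point is interior exactly when all three are positive.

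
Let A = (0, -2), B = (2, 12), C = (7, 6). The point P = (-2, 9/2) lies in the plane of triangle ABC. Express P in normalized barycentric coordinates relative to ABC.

(3/4, 3/4, -1/2)

Signed area of the reference triangle: [ABC] = ½·(0·(12−6) + 2·(6−(-2)) + 7·(-2−12)) = ½·(0 + 16 − 98) = -41.
[PBC] = ½·((-2)·(12−6) + 2·(6−(9/2)) + 7·(9/2−12)) = ½·(-12 + 3 − 105/2) = -123/4, so the A-coordinate is (-123/4)/(-41) = 3/4.
[APC] = ½·(0·(9/2−6) + (-2)·(6−(-2)) + 7·(-2−(9/2))) = ½·(0 − 16 − 91/2) = -123/4, so the B-coordinate is 3/4.
[ABP] = ½·(0·(12−(9/2)) + 2·(9/2−(-2)) + (-2)·(-2−12)) = ½·(0 + 13 + 28) = 41/2, so the C-coordinate is -1/2.
Check: 3/4 + 3/4 − 1/2 = 1.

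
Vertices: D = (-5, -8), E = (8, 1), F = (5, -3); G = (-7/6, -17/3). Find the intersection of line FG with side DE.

(-12/5, -31/5)

Barycentric coordinates of G with respect to DEF: (2/3, 1/6, 1/6).
On side DE the F-coordinate is zero; dropping G's F-weight 1/6 and renormalizing the remaining 2/3 : 1/6 gives weights 4/5, 1/5 on D, E.
H = (4/5)·(-5, -8) + (1/5)·(8, 1) = (-12/5, -31/5).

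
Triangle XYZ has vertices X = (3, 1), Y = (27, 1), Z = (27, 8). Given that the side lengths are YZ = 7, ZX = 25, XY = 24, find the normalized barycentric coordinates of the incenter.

The incenter has barycentric coordinates proportional to the opposite side lengths: (7 : 25 : 24).
Normalizing by 7+25+24 = 56 gives (1/8, 25/56, 3/7).

(1/8, 25/56, 3/7)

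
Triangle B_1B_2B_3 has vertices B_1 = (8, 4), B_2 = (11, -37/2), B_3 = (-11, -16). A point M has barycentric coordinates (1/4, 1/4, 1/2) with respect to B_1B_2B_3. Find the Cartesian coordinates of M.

(-3/4, -93/8)

M = (1/4)·B_1 + (1/4)·B_2 + (1/2)·B_3.
x-coordinate: (1/4)·8 + (1/4)·11 + (1/2)·(-11) = -3/4.
y-coordinate: (1/4)·4 + (1/4)·(-37/2) + (1/2)·(-16) = -93/8.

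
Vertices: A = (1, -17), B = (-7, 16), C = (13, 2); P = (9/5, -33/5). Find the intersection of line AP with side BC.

(3, 9)

Barycentric coordinates of P with respect to ABC: (3/5, 1/5, 1/5).
On side BC the A-coordinate is zero; dropping P's A-weight 3/5 and renormalizing the remaining 1/5 : 1/5 gives weights 1/2, 1/2 on B, C.
Q = (1/2)·(-7, 16) + (1/2)·(13, 2) = (3, 9).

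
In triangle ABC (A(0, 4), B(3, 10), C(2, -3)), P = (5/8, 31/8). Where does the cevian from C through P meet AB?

Barycentric coordinates of P with respect to ABC: (3/4, 1/8, 1/8).
On side AB the C-coordinate is zero; dropping P's C-weight 1/8 and renormalizing the remaining 3/4 : 1/8 gives weights 6/7, 1/7 on A, B.
Q = (6/7)·(0, 4) + (1/7)·(3, 10) = (3/7, 34/7).

(3/7, 34/7)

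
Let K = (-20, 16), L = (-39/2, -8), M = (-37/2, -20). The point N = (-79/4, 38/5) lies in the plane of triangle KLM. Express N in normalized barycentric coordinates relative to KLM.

Signed area of the reference triangle: [KLM] = ½·((-20)·(-8−(-20)) + (-39/2)·(-20−16) + (-37/2)·(16−(-8))) = ½·(-240 + 702 − 444) = 9.
[NLM] = ½·((-79/4)·(-8−(-20)) + (-39/2)·(-20−(38/5)) + (-37/2)·(38/5−(-8))) = ½·(-237 + 2691/5 − 1443/5) = 63/10, so the K-coordinate is (63/10)/9 = 7/10.
[KNM] = ½·((-20)·(38/5−(-20)) + (-79/4)·(-20−16) + (-37/2)·(16−(38/5))) = ½·(-552 + 711 − 777/5) = 9/5, so the L-coordinate is 1/5.
[KLN] = ½·((-20)·(-8−(38/5)) + (-39/2)·(38/5−16) + (-79/4)·(16−(-8))) = ½·(312 + 819/5 − 474) = 9/10, so the M-coordinate is 1/10.

(7/10, 1/5, 1/10)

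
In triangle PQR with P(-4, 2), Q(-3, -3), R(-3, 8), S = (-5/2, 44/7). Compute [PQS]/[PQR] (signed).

15/14

[PQR] = ½·((-4)·(-3−8) + (-3)·(8−2) + (-3)·(2−(-3))) = ½·(44 − 18 − 15) = 11/2.
[PQS] = ½·((-4)·(-3−(44/7)) + (-3)·(44/7−2) + (-5/2)·(2−(-3))) = ½·(260/7 − 90/7 − 25/2) = 165/28, so the ratio is (165/28)/(11/2) = 15/14.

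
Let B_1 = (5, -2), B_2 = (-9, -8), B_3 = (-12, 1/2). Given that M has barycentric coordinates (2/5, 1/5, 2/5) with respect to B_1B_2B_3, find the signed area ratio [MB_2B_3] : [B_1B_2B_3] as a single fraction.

The signed ratio [MB_2B_3]/[B_1B_2B_3] equals the barycentric coordinate of M at vertex B_1, which is 2/5.

2/5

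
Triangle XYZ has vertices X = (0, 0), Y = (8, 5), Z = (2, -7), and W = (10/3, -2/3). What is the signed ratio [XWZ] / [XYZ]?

1/3

[XYZ] = ½·(0·(5−(-7)) + 8·(-7−0) + 2·(0−5)) = ½·(0 − 56 − 10) = -33.
[XWZ] = ½·(0·(-2/3−(-7)) + (10/3)·(-7−0) + 2·(0−(-2/3))) = ½·(0 − 70/3 + 4/3) = -11, so the ratio is (-11)/(-33) = 1/3.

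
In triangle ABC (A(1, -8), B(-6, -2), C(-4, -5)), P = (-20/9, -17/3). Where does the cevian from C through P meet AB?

Barycentric coordinates of P with respect to ABC: (4/9, 2/9, 1/3).
On side AB the C-coordinate is zero; dropping P's C-weight 1/3 and renormalizing the remaining 4/9 : 2/9 gives weights 2/3, 1/3 on A, B.
Q = (2/3)·(1, -8) + (1/3)·(-6, -2) = (-4/3, -6).

(-4/3, -6)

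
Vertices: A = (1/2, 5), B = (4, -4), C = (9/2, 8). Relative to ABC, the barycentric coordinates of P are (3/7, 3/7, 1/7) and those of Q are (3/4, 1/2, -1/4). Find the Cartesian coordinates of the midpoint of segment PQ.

Barycentric coordinates of the midpoint are the average: (33/56, 13/28, -3/56).
Converting: (33/56)·A + (13/28)·B + (-3/56)·C = (107/56, 37/56).

(107/56, 37/56)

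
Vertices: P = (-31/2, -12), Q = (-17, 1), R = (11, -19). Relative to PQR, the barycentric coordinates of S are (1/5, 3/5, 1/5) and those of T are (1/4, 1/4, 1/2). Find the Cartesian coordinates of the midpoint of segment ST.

(-549/80, -357/40)

Barycentric coordinates of the midpoint are the average: (9/40, 17/40, 7/20).
Converting: (9/40)·P + (17/40)·Q + (7/20)·R = (-549/80, -357/40).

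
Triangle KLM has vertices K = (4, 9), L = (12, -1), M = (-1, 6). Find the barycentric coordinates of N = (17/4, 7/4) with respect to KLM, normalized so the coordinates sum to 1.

(-1/4, 1/2, 3/4)

Signed area of the reference triangle: [KLM] = ½·(4·(-1−6) + 12·(6−9) + (-1)·(9−(-1))) = ½·(-28 − 36 − 10) = -37.
[NLM] = ½·((17/4)·(-1−6) + 12·(6−(7/4)) + (-1)·(7/4−(-1))) = ½·(-119/4 + 51 − 11/4) = 37/4, so the K-coordinate is (37/4)/(-37) = -1/4.
[KNM] = ½·(4·(7/4−6) + (17/4)·(6−9) + (-1)·(9−(7/4))) = ½·(-17 − 51/4 − 29/4) = -37/2, so the L-coordinate is 1/2.
[KLN] = ½·(4·(-1−(7/4)) + 12·(7/4−9) + (17/4)·(9−(-1))) = ½·(-11 − 87 + 85/2) = -111/4, so the M-coordinate is 3/4.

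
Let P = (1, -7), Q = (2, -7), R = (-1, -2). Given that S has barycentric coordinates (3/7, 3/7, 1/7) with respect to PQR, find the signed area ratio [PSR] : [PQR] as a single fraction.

3/7

The signed ratio [PSR]/[PQR] equals the barycentric coordinate of S at vertex Q, which is 3/7.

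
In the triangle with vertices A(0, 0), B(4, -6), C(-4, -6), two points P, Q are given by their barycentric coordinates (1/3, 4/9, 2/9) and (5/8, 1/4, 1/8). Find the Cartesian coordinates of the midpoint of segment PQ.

Barycentric coordinates of the midpoint are the average: (23/48, 25/72, 25/144).
Converting: (23/48)·A + (25/72)·B + (25/144)·C = (25/36, -25/8).

(25/36, -25/8)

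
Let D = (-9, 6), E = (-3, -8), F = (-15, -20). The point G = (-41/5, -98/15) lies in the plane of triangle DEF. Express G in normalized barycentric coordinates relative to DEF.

Signed area of the reference triangle: [DEF] = ½·((-9)·(-8−(-20)) + (-3)·(-20−6) + (-15)·(6−(-8))) = ½·(-108 + 78 − 210) = -120.
[GEF] = ½·((-41/5)·(-8−(-20)) + (-3)·(-20−(-98/15)) + (-15)·(-98/15−(-8))) = ½·(-492/5 + 202/5 − 22) = -40, so the D-coordinate is (-40)/(-120) = 1/3.
[DGF] = ½·((-9)·(-98/15−(-20)) + (-41/5)·(-20−6) + (-15)·(6−(-98/15))) = ½·(-606/5 + 1066/5 − 188) = -48, so the E-coordinate is 2/5.
[DEG] = ½·((-9)·(-8−(-98/15)) + (-3)·(-98/15−6) + (-41/5)·(6−(-8))) = ½·(66/5 + 188/5 − 574/5) = -32, so the F-coordinate is 4/15.
Check: 1/3 + 2/5 + 4/15 = 1.

(1/3, 2/5, 4/15)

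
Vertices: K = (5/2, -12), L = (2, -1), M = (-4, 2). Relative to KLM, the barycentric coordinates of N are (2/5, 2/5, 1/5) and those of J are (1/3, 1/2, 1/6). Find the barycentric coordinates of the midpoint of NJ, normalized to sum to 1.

Since both coordinate triples sum to 1, the midpoint's barycentrics are the componentwise average.
(2/5+1/3)/2 = 11/30; similarly 9/20 and 11/60.

(11/30, 9/20, 11/60)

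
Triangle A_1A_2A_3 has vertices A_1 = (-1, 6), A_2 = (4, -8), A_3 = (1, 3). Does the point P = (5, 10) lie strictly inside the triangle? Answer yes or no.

Barycentric coordinates of P: (-5, -2, 8).
The three coordinates are negative, negative, positive; a point is interior exactly when all three are positive.

no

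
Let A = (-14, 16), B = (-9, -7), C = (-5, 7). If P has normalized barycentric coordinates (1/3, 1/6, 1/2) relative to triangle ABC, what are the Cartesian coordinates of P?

(-26/3, 23/3)

P = (1/3)·A + (1/6)·B + (1/2)·C.
x-coordinate: (1/3)·(-14) + (1/6)·(-9) + (1/2)·(-5) = -26/3.
y-coordinate: (1/3)·16 + (1/6)·(-7) + (1/2)·7 = 23/3.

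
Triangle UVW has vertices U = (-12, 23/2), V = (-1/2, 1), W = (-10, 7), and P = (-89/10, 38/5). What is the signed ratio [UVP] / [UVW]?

2/5

[UVW] = ½·((-12)·(1−7) + (-1/2)·(7−(23/2)) + (-10)·(23/2−1)) = ½·(72 + 9/4 − 105) = -123/8.
[UVP] = ½·((-12)·(1−(38/5)) + (-1/2)·(38/5−(23/2)) + (-89/10)·(23/2−1)) = ½·(396/5 + 39/20 − 1869/20) = -123/20, so the ratio is (-123/20)/(-123/8) = 2/5.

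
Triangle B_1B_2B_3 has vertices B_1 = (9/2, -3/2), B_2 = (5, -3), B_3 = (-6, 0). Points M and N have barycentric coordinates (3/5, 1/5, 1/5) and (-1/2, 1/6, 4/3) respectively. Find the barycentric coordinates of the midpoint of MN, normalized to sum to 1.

(1/20, 11/60, 23/30)

Since both coordinate triples sum to 1, the midpoint's barycentrics are the componentwise average.
(3/5+-1/2)/2 = 1/20; similarly 11/60 and 23/30.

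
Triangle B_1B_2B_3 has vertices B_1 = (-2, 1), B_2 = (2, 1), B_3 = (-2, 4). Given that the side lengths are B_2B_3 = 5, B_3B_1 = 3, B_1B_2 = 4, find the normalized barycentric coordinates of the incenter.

(5/12, 1/4, 1/3)

The incenter has barycentric coordinates proportional to the opposite side lengths: (5 : 3 : 4).
Normalizing by 5+3+4 = 12 gives (5/12, 1/4, 1/3).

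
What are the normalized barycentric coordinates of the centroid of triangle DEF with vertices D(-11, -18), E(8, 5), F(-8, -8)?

(1/3, 1/3, 1/3)

The centroid is the average of the vertices, so each weight is 1/3.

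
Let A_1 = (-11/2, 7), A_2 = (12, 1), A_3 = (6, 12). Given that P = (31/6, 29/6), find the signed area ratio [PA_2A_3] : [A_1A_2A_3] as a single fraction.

[A_1A_2A_3] = ½·((-11/2)·(1−12) + 12·(12−7) + 6·(7−1)) = ½·(121/2 + 60 + 36) = 313/4.
[PA_2A_3] = ½·((31/6)·(1−12) + 12·(12−(29/6)) + 6·(29/6−1)) = ½·(-341/6 + 86 + 23) = 313/12, so the ratio is (313/12)/(313/4) = 1/3.

1/3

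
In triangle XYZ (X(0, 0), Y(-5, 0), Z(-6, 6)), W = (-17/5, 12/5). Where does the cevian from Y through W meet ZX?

Barycentric coordinates of W with respect to XYZ: (2/5, 1/5, 2/5).
On side ZX the Y-coordinate is zero; dropping W's Y-weight 1/5 and renormalizing the remaining 2/5 : 2/5 gives weights 1/2, 1/2 on Z, X.
V = (1/2)·(-6, 6) + (1/2)·(0, 0) = (-3, 3).

(-3, 3)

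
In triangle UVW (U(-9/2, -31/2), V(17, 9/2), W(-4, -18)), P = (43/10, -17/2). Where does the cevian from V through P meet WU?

(-25/6, -103/6)

Barycentric coordinates of P with respect to UVW: (1/5, 2/5, 2/5).
On side WU the V-coordinate is zero; dropping P's V-weight 2/5 and renormalizing the remaining 2/5 : 1/5 gives weights 2/3, 1/3 on W, U.
Q = (2/3)·(-4, -18) + (1/3)·(-9/2, -31/2) = (-25/6, -103/6).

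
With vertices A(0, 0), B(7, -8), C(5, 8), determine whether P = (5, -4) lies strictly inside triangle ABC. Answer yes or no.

yes

Barycentric coordinates of P: (1/4, 5/8, 1/8).
The three coordinates are positive, positive, positive; a point is interior exactly when all three are positive.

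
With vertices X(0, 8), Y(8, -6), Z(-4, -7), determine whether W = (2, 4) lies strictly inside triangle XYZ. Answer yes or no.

yes

Barycentric coordinates of W: (63/88, 23/88, 1/44).
The three coordinates are positive, positive, positive; a point is interior exactly when all three are positive.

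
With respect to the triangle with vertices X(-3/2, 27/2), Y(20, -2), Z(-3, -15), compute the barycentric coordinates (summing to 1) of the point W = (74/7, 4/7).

Signed area of the reference triangle: [XYZ] = ½·((-3/2)·(-2−(-15)) + 20·(-15−(27/2)) + (-3)·(27/2−(-2))) = ½·(-39/2 − 570 − 93/2) = -318.
[WYZ] = ½·((74/7)·(-2−(-15)) + 20·(-15−(4/7)) + (-3)·(4/7−(-2))) = ½·(962/7 − 2180/7 − 54/7) = -636/7, so the X-coordinate is (-636/7)/(-318) = 2/7.
[XWZ] = ½·((-3/2)·(4/7−(-15)) + (74/7)·(-15−(27/2)) + (-3)·(27/2−(4/7))) = ½·(-327/14 − 2109/7 − 543/14) = -1272/7, so the Y-coordinate is 4/7.
[XYW] = ½·((-3/2)·(-2−(4/7)) + 20·(4/7−(27/2)) + (74/7)·(27/2−(-2))) = ½·(27/7 − 1810/7 + 1147/7) = -318/7, so the Z-coordinate is 1/7.

(2/7, 4/7, 1/7)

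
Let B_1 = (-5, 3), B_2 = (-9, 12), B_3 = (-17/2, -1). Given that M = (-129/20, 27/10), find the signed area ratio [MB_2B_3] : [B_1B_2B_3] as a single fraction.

[B_1B_2B_3] = ½·((-5)·(12−(-1)) + (-9)·(-1−3) + (-17/2)·(3−12)) = ½·(-65 + 36 + 153/2) = 95/4.
[MB_2B_3] = ½·((-129/20)·(12−(-1)) + (-9)·(-1−(27/10)) + (-17/2)·(27/10−12)) = ½·(-1677/20 + 333/10 + 1581/20) = 57/4, so the ratio is (57/4)/(95/4) = 3/5.

3/5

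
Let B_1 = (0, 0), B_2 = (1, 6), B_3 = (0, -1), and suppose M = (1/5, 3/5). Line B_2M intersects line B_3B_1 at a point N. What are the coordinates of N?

(0, -3/4)

Barycentric coordinates of M with respect to B_1B_2B_3: (1/5, 1/5, 3/5).
On side B_3B_1 the B_2-coordinate is zero; dropping M's B_2-weight 1/5 and renormalizing the remaining 3/5 : 1/5 gives weights 3/4, 1/4 on B_3, B_1.
N = (3/4)·(0, -1) + (1/4)·(0, 0) = (0, -3/4).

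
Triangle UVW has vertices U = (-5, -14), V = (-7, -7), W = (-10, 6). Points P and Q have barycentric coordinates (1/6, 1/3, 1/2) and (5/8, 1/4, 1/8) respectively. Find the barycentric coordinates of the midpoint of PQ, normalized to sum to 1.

(19/48, 7/24, 5/16)

Since both coordinate triples sum to 1, the midpoint's barycentrics are the componentwise average.
(1/6+5/8)/2 = 19/48; similarly 7/24 and 5/16.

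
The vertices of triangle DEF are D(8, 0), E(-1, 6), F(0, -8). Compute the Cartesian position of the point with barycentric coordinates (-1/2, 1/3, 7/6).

G = (-1/2)·D + (1/3)·E + (7/6)·F.
x-coordinate: (-1/2)·8 + (1/3)·(-1) + (7/6)·0 = -13/3.
y-coordinate: (-1/2)·0 + (1/3)·6 + (7/6)·(-8) = -22/3.

(-13/3, -22/3)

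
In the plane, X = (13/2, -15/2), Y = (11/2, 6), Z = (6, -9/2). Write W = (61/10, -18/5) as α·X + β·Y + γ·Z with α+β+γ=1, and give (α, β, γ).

(2/5, 1/5, 2/5)

Signed area of the reference triangle: [XYZ] = ½·((13/2)·(6−(-9/2)) + (11/2)·(-9/2−(-15/2)) + 6·(-15/2−6)) = ½·(273/4 + 33/2 − 81) = 15/8.
[WYZ] = ½·((61/10)·(6−(-9/2)) + (11/2)·(-9/2−(-18/5)) + 6·(-18/5−6)) = ½·(1281/20 − 99/20 − 288/5) = 3/4, so the X-coordinate is (3/4)/(15/8) = 2/5.
[XWZ] = ½·((13/2)·(-18/5−(-9/2)) + (61/10)·(-9/2−(-15/2)) + 6·(-15/2−(-18/5))) = ½·(117/20 + 183/10 − 117/5) = 3/8, so the Y-coordinate is 1/5.
[XYW] = ½·((13/2)·(6−(-18/5)) + (11/2)·(-18/5−(-15/2)) + (61/10)·(-15/2−6)) = ½·(312/5 + 429/20 − 1647/20) = 3/4, so the Z-coordinate is 2/5.
Check: 2/5 + 1/5 + 2/5 = 1.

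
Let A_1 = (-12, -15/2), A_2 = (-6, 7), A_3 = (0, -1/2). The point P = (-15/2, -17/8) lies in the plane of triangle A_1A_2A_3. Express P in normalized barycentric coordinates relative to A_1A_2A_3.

Signed area of the reference triangle: [A_1A_2A_3] = ½·((-12)·(7−(-1/2)) + (-6)·(-1/2−(-15/2)) + 0·(-15/2−7)) = ½·(-90 − 42 + 0) = -66.
[PA_2A_3] = ½·((-15/2)·(7−(-1/2)) + (-6)·(-1/2−(-17/8)) + 0·(-17/8−7)) = ½·(-225/4 − 39/4 + 0) = -33, so the A_1-coordinate is (-33)/(-66) = 1/2.
[A_1PA_3] = ½·((-12)·(-17/8−(-1/2)) + (-15/2)·(-1/2−(-15/2)) + 0·(-15/2−(-17/8))) = ½·(39/2 − 105/2 + 0) = -33/2, so the A_2-coordinate is 1/4.
[A_1A_2P] = ½·((-12)·(7−(-17/8)) + (-6)·(-17/8−(-15/2)) + (-15/2)·(-15/2−7)) = ½·(-219/2 − 129/4 + 435/4) = -33/2, so the A_3-coordinate is 1/4.
Check: 1/2 + 1/4 + 1/4 = 1.

(1/2, 1/4, 1/4)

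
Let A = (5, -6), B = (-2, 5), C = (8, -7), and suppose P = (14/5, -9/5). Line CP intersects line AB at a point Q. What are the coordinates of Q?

Barycentric coordinates of P with respect to ABC: (2/5, 2/5, 1/5).
On side AB the C-coordinate is zero; dropping P's C-weight 1/5 and renormalizing the remaining 2/5 : 2/5 gives weights 1/2, 1/2 on A, B.
Q = (1/2)·(5, -6) + (1/2)·(-2, 5) = (3/2, -1/2).

(3/2, -1/2)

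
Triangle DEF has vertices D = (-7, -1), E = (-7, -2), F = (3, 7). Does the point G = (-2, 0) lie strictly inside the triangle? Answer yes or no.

Barycentric coordinates of G: (-5/2, 3, 1/2).
The three coordinates are negative, positive, positive; a point is interior exactly when all three are positive.

no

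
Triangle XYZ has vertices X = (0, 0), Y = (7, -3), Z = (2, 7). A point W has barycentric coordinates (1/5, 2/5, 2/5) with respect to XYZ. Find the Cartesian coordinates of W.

W = (1/5)·X + (2/5)·Y + (2/5)·Z.
x-coordinate: (1/5)·0 + (2/5)·7 + (2/5)·2 = 18/5.
y-coordinate: (1/5)·0 + (2/5)·(-3) + (2/5)·7 = 8/5.

(18/5, 8/5)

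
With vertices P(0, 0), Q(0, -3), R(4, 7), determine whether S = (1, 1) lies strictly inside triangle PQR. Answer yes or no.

Barycentric coordinates of S: (1/2, 1/4, 1/4).
The three coordinates are positive, positive, positive; a point is interior exactly when all three are positive.

yes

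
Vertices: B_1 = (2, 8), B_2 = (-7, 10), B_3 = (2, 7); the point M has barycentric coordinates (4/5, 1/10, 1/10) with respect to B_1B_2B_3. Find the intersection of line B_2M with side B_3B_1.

Line B_2M meets B_3B_1 where the B_2-coordinate vanishes; zeroing M's B_2-weight and renormalizing leaves B_3, B_1-weights 1/10 : 4/5 → (1/9, 8/9).
So N = (1/9)·B_3 + (8/9)·B_1 = (2, 71/9).

(2, 71/9)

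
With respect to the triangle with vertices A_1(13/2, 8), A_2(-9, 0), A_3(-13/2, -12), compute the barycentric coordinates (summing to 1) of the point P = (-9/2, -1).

Signed area of the reference triangle: [A_1A_2A_3] = ½·((13/2)·(0−(-12)) + (-9)·(-12−8) + (-13/2)·(8−0)) = ½·(78 + 180 − 52) = 103.
[PA_2A_3] = ½·((-9/2)·(0−(-12)) + (-9)·(-12−(-1)) + (-13/2)·(-1−0)) = ½·(-54 + 99 + 13/2) = 103/4, so the A_1-coordinate is (103/4)/103 = 1/4.
[A_1PA_3] = ½·((13/2)·(-1−(-12)) + (-9/2)·(-12−8) + (-13/2)·(8−(-1))) = ½·(143/2 + 90 − 117/2) = 103/2, so the A_2-coordinate is 1/2.
[A_1A_2P] = ½·((13/2)·(0−(-1)) + (-9)·(-1−8) + (-9/2)·(8−0)) = ½·(13/2 + 81 − 36) = 103/4, so the A_3-coordinate is 1/4.
Check: 1/4 + 1/2 + 1/4 = 1.

(1/4, 1/2, 1/4)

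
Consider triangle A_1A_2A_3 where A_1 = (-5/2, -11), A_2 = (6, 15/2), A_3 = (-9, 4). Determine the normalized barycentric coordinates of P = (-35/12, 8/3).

Signed area of the reference triangle: [A_1A_2A_3] = ½·((-5/2)·(15/2−4) + 6·(4−(-11)) + (-9)·(-11−(15/2))) = ½·(-35/4 + 90 + 333/2) = 991/8.
[PA_2A_3] = ½·((-35/12)·(15/2−4) + 6·(4−(8/3)) + (-9)·(8/3−(15/2))) = ½·(-245/24 + 8 + 87/2) = 991/48, so the A_1-coordinate is (991/48)/(991/8) = 1/6.
[A_1PA_3] = ½·((-5/2)·(8/3−4) + (-35/12)·(4−(-11)) + (-9)·(-11−(8/3))) = ½·(10/3 − 175/4 + 123) = 991/24, so the A_2-coordinate is 1/3.
[A_1A_2P] = ½·((-5/2)·(15/2−(8/3)) + 6·(8/3−(-11)) + (-35/12)·(-11−(15/2))) = ½·(-145/12 + 82 + 1295/24) = 991/16, so the A_3-coordinate is 1/2.

(1/6, 1/3, 1/2)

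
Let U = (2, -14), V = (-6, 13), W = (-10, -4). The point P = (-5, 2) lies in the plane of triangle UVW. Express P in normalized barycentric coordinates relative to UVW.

(1/4, 1/2, 1/4)

Signed area of the reference triangle: [UVW] = ½·(2·(13−(-4)) + (-6)·(-4−(-14)) + (-10)·(-14−13)) = ½·(34 − 60 + 270) = 122.
[PVW] = ½·((-5)·(13−(-4)) + (-6)·(-4−2) + (-10)·(2−13)) = ½·(-85 + 36 + 110) = 61/2, so the U-coordinate is (61/2)/122 = 1/4.
[UPW] = ½·(2·(2−(-4)) + (-5)·(-4−(-14)) + (-10)·(-14−2)) = ½·(12 − 50 + 160) = 61, so the V-coordinate is 1/2.
[UVP] = ½·(2·(13−2) + (-6)·(2−(-14)) + (-5)·(-14−13)) = ½·(22 − 96 + 135) = 61/2, so the W-coordinate is 1/4.
Check: 1/4 + 1/2 + 1/4 = 1.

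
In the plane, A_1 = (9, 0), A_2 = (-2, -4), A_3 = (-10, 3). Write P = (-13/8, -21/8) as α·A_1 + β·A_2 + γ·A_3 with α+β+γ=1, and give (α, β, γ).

Signed area of the reference triangle: [A_1A_2A_3] = ½·(9·(-4−3) + (-2)·(3−0) + (-10)·(0−(-4))) = ½·(-63 − 6 − 40) = -109/2.
[PA_2A_3] = ½·((-13/8)·(-4−3) + (-2)·(3−(-21/8)) + (-10)·(-21/8−(-4))) = ½·(91/8 − 45/4 − 55/4) = -109/16, so the A_1-coordinate is (-109/16)/(-109/2) = 1/8.
[A_1PA_3] = ½·(9·(-21/8−3) + (-13/8)·(3−0) + (-10)·(0−(-21/8))) = ½·(-405/8 − 39/8 − 105/4) = -327/8, so the A_2-coordinate is 3/4.
[A_1A_2P] = ½·(9·(-4−(-21/8)) + (-2)·(-21/8−0) + (-13/8)·(0−(-4))) = ½·(-99/8 + 21/4 − 13/2) = -109/16, so the A_3-coordinate is 1/8.

(1/8, 3/4, 1/8)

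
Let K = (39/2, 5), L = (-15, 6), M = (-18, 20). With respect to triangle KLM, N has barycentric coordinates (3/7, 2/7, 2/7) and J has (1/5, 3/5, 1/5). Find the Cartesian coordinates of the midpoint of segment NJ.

(-171/35, 318/35)

Barycentric coordinates of the midpoint are the average: (11/35, 31/70, 17/70).
Converting: (11/35)·K + (31/70)·L + (17/70)·M = (-171/35, 318/35).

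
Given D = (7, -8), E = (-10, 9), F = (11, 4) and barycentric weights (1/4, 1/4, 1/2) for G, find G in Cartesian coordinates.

G = (1/4)·D + (1/4)·E + (1/2)·F.
x-coordinate: (1/4)·7 + (1/4)·(-10) + (1/2)·11 = 19/4.
y-coordinate: (1/4)·(-8) + (1/4)·9 + (1/2)·4 = 9/4.

(19/4, 9/4)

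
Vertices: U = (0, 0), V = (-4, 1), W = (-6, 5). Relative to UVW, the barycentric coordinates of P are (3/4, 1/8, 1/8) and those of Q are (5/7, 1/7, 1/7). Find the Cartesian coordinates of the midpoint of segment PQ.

(-75/56, 45/56)

Barycentric coordinates of the midpoint are the average: (41/56, 15/112, 15/112).
Converting: (41/56)·U + (15/112)·V + (15/112)·W = (-75/56, 45/56).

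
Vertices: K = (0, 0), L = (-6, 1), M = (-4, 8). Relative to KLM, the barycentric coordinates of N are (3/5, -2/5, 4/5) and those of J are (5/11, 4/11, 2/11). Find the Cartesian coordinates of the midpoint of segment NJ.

(-102/55, 43/11)

Barycentric coordinates of the midpoint are the average: (29/55, -1/55, 27/55).
Converting: (29/55)·K + (-1/55)·L + (27/55)·M = (-102/55, 43/11).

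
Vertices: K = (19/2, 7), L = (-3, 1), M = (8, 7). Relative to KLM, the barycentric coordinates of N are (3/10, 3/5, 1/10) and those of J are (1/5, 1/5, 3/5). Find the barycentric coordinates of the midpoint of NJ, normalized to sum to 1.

(1/4, 2/5, 7/20)

Since both coordinate triples sum to 1, the midpoint's barycentrics are the componentwise average.
(3/10+1/5)/2 = 1/4; similarly 2/5 and 7/20.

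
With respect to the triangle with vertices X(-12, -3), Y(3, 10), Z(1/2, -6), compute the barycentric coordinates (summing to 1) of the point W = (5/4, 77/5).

(1/5, 13/10, -1/2)

Signed area of the reference triangle: [XYZ] = ½·((-12)·(10−(-6)) + 3·(-6−(-3)) + (1/2)·(-3−10)) = ½·(-192 − 9 − 13/2) = -415/4.
[WYZ] = ½·((5/4)·(10−(-6)) + 3·(-6−(77/5)) + (1/2)·(77/5−10)) = ½·(20 − 321/5 + 27/10) = -83/4, so the X-coordinate is (-83/4)/(-415/4) = 1/5.
[XWZ] = ½·((-12)·(77/5−(-6)) + (5/4)·(-6−(-3)) + (1/2)·(-3−(77/5))) = ½·(-1284/5 − 15/4 − 46/5) = -1079/8, so the Y-coordinate is 13/10.
[XYW] = ½·((-12)·(10−(77/5)) + 3·(77/5−(-3)) + (5/4)·(-3−10)) = ½·(324/5 + 276/5 − 65/4) = 415/8, so the Z-coordinate is -1/2.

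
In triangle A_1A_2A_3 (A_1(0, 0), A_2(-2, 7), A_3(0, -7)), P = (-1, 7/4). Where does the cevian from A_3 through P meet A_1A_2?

(-4/3, 14/3)

Barycentric coordinates of P with respect to A_1A_2A_3: (1/4, 1/2, 1/4).
On side A_1A_2 the A_3-coordinate is zero; dropping P's A_3-weight 1/4 and renormalizing the remaining 1/4 : 1/2 gives weights 1/3, 2/3 on A_1, A_2.
Q = (1/3)·(0, 0) + (2/3)·(-2, 7) = (-4/3, 14/3).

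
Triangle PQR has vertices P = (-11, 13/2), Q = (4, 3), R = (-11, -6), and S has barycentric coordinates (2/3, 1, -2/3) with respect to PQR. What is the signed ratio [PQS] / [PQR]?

The signed ratio [PQS]/[PQR] equals the barycentric coordinate of S at vertex R, which is -2/3.

-2/3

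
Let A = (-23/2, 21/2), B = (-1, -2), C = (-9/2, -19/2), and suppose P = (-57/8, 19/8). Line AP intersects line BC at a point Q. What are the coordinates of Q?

Barycentric coordinates of P with respect to ABC: (1/2, 1/4, 1/4).
On side BC the A-coordinate is zero; dropping P's A-weight 1/2 and renormalizing the remaining 1/4 : 1/4 gives weights 1/2, 1/2 on B, C.
Q = (1/2)·(-1, -2) + (1/2)·(-9/2, -19/2) = (-11/4, -23/4).

(-11/4, -23/4)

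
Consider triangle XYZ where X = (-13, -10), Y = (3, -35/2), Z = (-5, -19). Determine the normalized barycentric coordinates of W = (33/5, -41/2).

Signed area of the reference triangle: [XYZ] = ½·((-13)·(-35/2−(-19)) + 3·(-19−(-10)) + (-5)·(-10−(-35/2))) = ½·(-39/2 − 27 − 75/2) = -42.
[WYZ] = ½·((33/5)·(-35/2−(-19)) + 3·(-19−(-41/2)) + (-5)·(-41/2−(-35/2))) = ½·(99/10 + 9/2 + 15) = 147/10, so the X-coordinate is (147/10)/(-42) = -7/20.
[XWZ] = ½·((-13)·(-41/2−(-19)) + (33/5)·(-19−(-10)) + (-5)·(-10−(-41/2))) = ½·(39/2 − 297/5 − 105/2) = -231/5, so the Y-coordinate is 11/10.
[XYW] = ½·((-13)·(-35/2−(-41/2)) + 3·(-41/2−(-10)) + (33/5)·(-10−(-35/2))) = ½·(-39 − 63/2 + 99/2) = -21/2, so the Z-coordinate is 1/4.

(-7/20, 11/10, 1/4)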